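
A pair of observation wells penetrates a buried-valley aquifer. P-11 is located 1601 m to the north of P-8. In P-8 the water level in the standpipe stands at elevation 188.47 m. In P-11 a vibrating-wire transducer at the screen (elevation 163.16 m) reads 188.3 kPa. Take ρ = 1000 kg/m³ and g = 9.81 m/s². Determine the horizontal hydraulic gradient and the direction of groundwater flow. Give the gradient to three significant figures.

i ≈ 0.00382; groundwater flows toward the north

Total head at P-8: h = 188.47 m (water level in the piezometer is the total head).
Pressure head at P-11: ψ = P/(ρg) = 188.3×1000 / (1000 × 9.81) = 19.19 m.
Total head at P-11: h = z + ψ = 163.16 + 19.19 = 182.35 m.
Head difference: h(P-8) − h(P-11) = 188.47 − 182.35 = 6.12 m.
Hydraulic gradient: i = |Δh| / L = 6.12 / 1601 = 0.00382.
Flow is from higher to lower head: from P-8 toward P-11, i.e. toward the north.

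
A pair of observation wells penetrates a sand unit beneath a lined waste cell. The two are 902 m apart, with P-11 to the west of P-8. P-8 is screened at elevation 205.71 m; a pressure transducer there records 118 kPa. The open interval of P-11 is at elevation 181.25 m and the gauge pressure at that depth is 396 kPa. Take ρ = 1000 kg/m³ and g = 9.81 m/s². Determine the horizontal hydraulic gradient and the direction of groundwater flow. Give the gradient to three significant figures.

i ≈ 0.00430; groundwater flows toward the east

Pressure head at P-8: ψ = P/(ρg) = 118×1000 / (1000 × 9.81) = 12.03 m.
Total head at P-8: h = z + ψ = 205.71 + 12.03 = 217.74 m.
Pressure head at P-11: ψ = P/(ρg) = 396×1000 / (1000 × 9.81) = 40.37 m.
Total head at P-11: h = z + ψ = 181.25 + 40.37 = 221.62 m.
Head difference: h(P-8) − h(P-11) = 217.74 − 221.62 = -3.88 m.
Hydraulic gradient: i = |Δh| / L = 3.88 / 902 = 0.00430.
Flow is from higher to lower head: from P-11 toward P-8, i.e. toward the east.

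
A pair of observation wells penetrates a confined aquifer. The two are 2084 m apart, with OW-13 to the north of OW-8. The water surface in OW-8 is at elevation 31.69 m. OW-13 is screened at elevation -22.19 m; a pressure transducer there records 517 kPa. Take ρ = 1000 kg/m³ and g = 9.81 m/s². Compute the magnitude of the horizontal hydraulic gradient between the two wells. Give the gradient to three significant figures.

Total head at OW-8: h = 31.69 m (water level in the piezometer is the total head).
Pressure head at OW-13: ψ = P/(ρg) = 517×1000 / (1000 × 9.81) = 52.70 m.
Total head at OW-13: h = z + ψ = -22.19 + 52.70 = 30.51 m.
Head difference: h(OW-8) − h(OW-13) = 31.69 − 30.51 = 1.18 m.
Hydraulic gradient: i = |Δh| / L = 1.18 / 2084 = 0.000566.

i ≈ 0.000566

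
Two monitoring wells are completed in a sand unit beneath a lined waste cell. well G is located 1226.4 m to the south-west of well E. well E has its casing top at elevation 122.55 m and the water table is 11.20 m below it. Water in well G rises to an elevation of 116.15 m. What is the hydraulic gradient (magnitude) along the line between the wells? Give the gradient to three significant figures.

i ≈ 0.00391

Total head at well E: h = 122.55 − 11.20 = 111.35 m.
Total head at well G: h = 116.15 m (water level in the piezometer is the total head).
Head difference: h(well E) − h(well G) = 111.35 − 116.15 = -4.80 m.
Hydraulic gradient: i = |Δh| / L = 4.80 / 1226.4 = 0.00391.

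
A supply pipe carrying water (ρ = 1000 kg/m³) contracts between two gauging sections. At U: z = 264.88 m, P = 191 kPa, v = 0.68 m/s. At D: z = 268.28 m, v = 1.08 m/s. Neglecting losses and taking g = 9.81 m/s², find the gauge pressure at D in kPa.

Pressure head at U: ψ₁ = P₁/(ρg) = 191×1000 / (1000 × 9.81) = 19.47 m.
Velocity heads: v₁²/2g = 0.68²/19.62 = 0.024 m; v₂²/2g = 1.08²/19.62 = 0.059 m.
Total head H = z₁ + ψ₁ + v₁²/2g = 264.88 + 19.47 + 0.024 = 284.37 m.
ψ₂ = H − z₂ − v₂²/2g = 284.37 − 268.28 − 0.059 = 16.03 m.
P₂ = ρgψ₂ = 1000 × 9.81 × 16.03 ≈ 157 kPa.

P₂ ≈ 157 kPa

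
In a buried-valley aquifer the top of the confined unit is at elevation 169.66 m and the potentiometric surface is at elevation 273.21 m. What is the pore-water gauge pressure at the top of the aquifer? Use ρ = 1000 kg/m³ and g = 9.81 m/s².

Pressure head at the aquifer top: ψ = h − z = 273.21 − 169.66 = 103.55 m.
P = ρgψ = 1000 × 9.81 × 103.55 = 1015825 Pa ≈ 1020 kPa.

P ≈ 1020 kPa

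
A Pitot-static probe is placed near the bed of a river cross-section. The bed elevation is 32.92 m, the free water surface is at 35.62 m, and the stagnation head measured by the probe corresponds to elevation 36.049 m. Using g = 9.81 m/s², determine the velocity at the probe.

Near the bed, under hydrostatic conditions, the piezometric head (z + ψ) equals the free-surface elevation, 35.62 m.
Velocity head = total − piezometric = 36.049 − 35.62 = 0.429 m.
v = √(2g·h_v) = √(2 × 9.81 × 0.429) = 2.90 m/s.

v ≈ 2.90 m/s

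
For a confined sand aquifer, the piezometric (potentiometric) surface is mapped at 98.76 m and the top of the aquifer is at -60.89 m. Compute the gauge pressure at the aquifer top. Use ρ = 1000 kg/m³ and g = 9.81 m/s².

Pressure head at the aquifer top: ψ = h − z = 98.76 − (-60.89) = 159.65 m.
P = ρgψ = 1000 × 9.81 × 159.65 = 1566166 Pa ≈ 1570 kPa.

P ≈ 1570 kPa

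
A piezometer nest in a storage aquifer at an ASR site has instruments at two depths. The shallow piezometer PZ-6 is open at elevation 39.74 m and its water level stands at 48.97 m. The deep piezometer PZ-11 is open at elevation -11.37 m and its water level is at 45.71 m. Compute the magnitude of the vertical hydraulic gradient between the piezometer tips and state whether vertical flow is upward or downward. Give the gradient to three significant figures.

Total head at PZ-6: h = 48.97 m (water level in the standpipe).
Total head at PZ-11: h = 45.71 m.
Δh = h(PZ-6) − h(PZ-11) = 48.97 − 45.71 = 3.26 m.
Vertical separation Δz = 39.74 − (-11.37) = 51.11 m.
|i_v| = |Δh| / Δz = 3.26 / 51.11 = 0.0638.
Head is higher in the shallow piezometer, so vertical flow is downward (recharge condition).

|i_v| ≈ 0.0638; vertical flow is downward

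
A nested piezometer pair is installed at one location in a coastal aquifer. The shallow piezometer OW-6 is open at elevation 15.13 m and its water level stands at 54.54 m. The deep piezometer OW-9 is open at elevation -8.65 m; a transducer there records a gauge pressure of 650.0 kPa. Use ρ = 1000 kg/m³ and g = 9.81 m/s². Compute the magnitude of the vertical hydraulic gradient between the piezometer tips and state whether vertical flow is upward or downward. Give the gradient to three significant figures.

|i_v| ≈ 0.129; vertical flow is upward

Total head at OW-6: h = 54.54 m (water level in the standpipe).
Pressure head at OW-9: ψ = P/(ρg) = 650.0×1000 / (1000 × 9.81) = 66.26 m.
Total head at OW-9: h = z + ψ = -8.65 + 66.26 = 57.61 m.
Δh = h(OW-6) − h(OW-9) = 54.54 − 57.61 = -3.07 m.
Vertical separation Δz = 15.13 − (-8.65) = 23.78 m.
|i_v| = |Δh| / Δz = 3.07 / 23.78 = 0.129.
Head is higher in the deep piezometer, so vertical flow is upward (discharge condition).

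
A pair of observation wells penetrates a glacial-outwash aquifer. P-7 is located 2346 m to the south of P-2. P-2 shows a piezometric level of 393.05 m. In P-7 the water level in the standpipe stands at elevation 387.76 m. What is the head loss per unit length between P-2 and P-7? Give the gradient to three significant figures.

i ≈ 0.00225 m/m

Total head at P-2: h = 393.05 m (water level in the piezometer is the total head).
Total head at P-7: h = 387.76 m (water level in the piezometer is the total head).
Head difference: h(P-2) − h(P-7) = 393.05 − 387.76 = 5.29 m.
Hydraulic gradient: i = |Δh| / L = 5.29 / 2346 = 0.00225.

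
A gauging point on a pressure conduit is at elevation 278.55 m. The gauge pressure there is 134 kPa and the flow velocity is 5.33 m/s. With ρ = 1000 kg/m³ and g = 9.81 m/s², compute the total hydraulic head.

Pressure head ψ = P/(ρg) = 134×1000 / (1000 × 9.81) = 13.66 m.
Velocity head = v²/(2g) = 5.33² / (2 × 9.81) = 1.448 m.
h = z + ψ + v²/(2g) = 278.55 + 13.66 + 1.448 = 293.66 m.

h ≈ 293.66 m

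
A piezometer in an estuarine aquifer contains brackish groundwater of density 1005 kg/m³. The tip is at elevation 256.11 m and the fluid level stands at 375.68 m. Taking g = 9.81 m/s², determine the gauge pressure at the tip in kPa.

P ≈ 1180 kPa

Pressure head ψ = h − z = 375.68 − 256.11 = 119.57 m.
P = ρgψ = 1005 × 9.81 × 119.57 = 1178847 Pa ≈ 1180 kPa.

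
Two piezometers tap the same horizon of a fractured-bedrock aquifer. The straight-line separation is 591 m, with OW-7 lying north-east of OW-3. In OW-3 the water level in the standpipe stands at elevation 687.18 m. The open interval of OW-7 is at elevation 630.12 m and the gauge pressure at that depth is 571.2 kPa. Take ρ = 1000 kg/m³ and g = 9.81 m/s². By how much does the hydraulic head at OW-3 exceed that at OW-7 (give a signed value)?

Total head at OW-3: h = 687.18 m (water level in the piezometer is the total head).
Pressure head at OW-7: ψ = P/(ρg) = 571.2×1000 / (1000 × 9.81) = 58.23 m.
Total head at OW-7: h = z + ψ = 630.12 + 58.23 = 688.35 m.
Head difference: h(OW-3) − h(OW-7) = 687.18 − 688.35 = -1.17 m.

Δh ≈ -1.17 m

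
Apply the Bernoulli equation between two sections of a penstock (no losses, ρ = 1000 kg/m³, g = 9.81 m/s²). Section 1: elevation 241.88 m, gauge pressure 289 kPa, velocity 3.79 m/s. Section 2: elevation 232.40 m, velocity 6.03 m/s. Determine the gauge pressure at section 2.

P₂ ≈ 371 kPa

Pressure head at 1: ψ₁ = P₁/(ρg) = 289×1000 / (1000 × 9.81) = 29.46 m.
Velocity heads: v₁²/2g = 3.79²/19.62 = 0.732 m; v₂²/2g = 6.03²/19.62 = 1.853 m.
Total head H = z₁ + ψ₁ + v₁²/2g = 241.88 + 29.46 + 0.732 = 272.07 m.
ψ₂ = H − z₂ − v₂²/2g = 272.07 − 232.40 − 1.853 = 37.82 m.
P₂ = ρgψ₂ = 1000 × 9.81 × 37.82 ≈ 371 kPa.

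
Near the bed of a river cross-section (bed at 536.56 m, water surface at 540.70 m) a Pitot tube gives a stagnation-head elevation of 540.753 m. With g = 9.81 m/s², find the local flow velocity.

v ≈ 1.02 m/s

Near the bed, under hydrostatic conditions, the piezometric head (z + ψ) equals the free-surface elevation, 540.70 m.
Velocity head = total − piezometric = 540.753 − 540.70 = 0.053 m.
v = √(2g·h_v) = √(2 × 9.81 × 0.053) = 1.02 m/s.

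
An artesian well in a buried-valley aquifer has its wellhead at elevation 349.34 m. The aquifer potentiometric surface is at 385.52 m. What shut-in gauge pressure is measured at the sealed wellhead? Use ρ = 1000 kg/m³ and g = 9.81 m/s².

Head above the cap: Δh = 385.52 − 349.34 = 36.18 m.
P = ρgΔh = 1000 × 9.81 × 36.18 = 354926 Pa ≈ 355 kPa.

P ≈ 355 kPa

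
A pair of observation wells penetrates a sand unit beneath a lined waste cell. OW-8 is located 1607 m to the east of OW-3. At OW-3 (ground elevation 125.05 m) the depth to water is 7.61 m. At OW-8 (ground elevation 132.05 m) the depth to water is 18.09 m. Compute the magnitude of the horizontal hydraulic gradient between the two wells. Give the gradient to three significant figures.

Total head at OW-3: h = 125.05 − 7.61 = 117.44 m.
Total head at OW-8: h = 132.05 − 18.09 = 113.96 m.
Head difference: h(OW-3) − h(OW-8) = 117.44 − 113.96 = 3.48 m.
Hydraulic gradient: i = |Δh| / L = 3.48 / 1607 = 0.00217.

i ≈ 0.00217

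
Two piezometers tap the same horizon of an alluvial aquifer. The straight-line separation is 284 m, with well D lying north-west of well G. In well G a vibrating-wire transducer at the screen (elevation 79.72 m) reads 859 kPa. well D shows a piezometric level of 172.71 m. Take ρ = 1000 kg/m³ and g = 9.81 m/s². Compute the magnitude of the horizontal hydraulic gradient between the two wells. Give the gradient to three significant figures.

Pressure head at well G: ψ = P/(ρg) = 859×1000 / (1000 × 9.81) = 87.56 m.
Total head at well G: h = z + ψ = 79.72 + 87.56 = 167.28 m.
Total head at well D: h = 172.71 m (water level in the piezometer is the total head).
Head difference: h(well G) − h(well D) = 167.28 − 172.71 = -5.43 m.
Hydraulic gradient: i = |Δh| / L = 5.43 / 284 = 0.0191.

i ≈ 0.0191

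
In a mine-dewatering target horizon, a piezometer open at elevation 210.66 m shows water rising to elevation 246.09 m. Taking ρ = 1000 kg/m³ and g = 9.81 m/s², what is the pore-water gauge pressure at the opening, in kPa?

P ≈ 348 kPa

Pressure head ψ = h − z = 246.09 − 210.66 = 35.43 m.
P = ρgψ = 1000 × 9.81 × 35.43 = 347568 Pa ≈ 348 kPa.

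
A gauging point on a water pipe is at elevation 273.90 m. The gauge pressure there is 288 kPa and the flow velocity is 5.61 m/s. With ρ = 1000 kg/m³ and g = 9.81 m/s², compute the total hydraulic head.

Pressure head ψ = P/(ρg) = 288×1000 / (1000 × 9.81) = 29.36 m.
Velocity head = v²/(2g) = 5.61² / (2 × 9.81) = 1.604 m.
h = z + ψ + v²/(2g) = 273.90 + 29.36 + 1.604 = 304.86 m.

h ≈ 304.86 m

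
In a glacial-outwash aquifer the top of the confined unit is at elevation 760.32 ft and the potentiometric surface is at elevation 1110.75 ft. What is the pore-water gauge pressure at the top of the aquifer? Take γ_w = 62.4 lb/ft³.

P ≈ 152 psi

Pressure head at the aquifer top: ψ = h − z = 1110.75 − 760.32 = 350.43 ft.
P = γψ/144 = 62.4 × 350.43 / 144 = 152 psi.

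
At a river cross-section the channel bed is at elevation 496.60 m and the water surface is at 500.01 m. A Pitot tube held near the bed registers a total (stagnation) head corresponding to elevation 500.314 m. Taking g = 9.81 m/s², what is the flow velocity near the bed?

Near the bed, under hydrostatic conditions, the piezometric head (z + ψ) equals the free-surface elevation, 500.01 m.
Velocity head = total − piezometric = 500.314 − 500.01 = 0.304 m.
v = √(2g·h_v) = √(2 × 9.81 × 0.304) = 2.44 m/s.

v ≈ 2.44 m/s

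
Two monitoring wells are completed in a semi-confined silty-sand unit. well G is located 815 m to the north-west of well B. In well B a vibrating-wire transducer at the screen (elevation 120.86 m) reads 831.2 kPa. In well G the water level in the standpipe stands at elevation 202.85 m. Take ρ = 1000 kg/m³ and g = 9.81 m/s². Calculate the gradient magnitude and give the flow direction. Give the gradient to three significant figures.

i ≈ 0.00336; groundwater flows toward the north-west

Pressure head at well B: ψ = P/(ρg) = 831.2×1000 / (1000 × 9.81) = 84.73 m.
Total head at well B: h = z + ψ = 120.86 + 84.73 = 205.59 m.
Total head at well G: h = 202.85 m (water level in the piezometer is the total head).
Head difference: h(well B) − h(well G) = 205.59 − 202.85 = 2.74 m.
Hydraulic gradient: i = |Δh| / L = 2.74 / 815 = 0.00336.
Flow is from higher to lower head: from well B toward well G, i.e. toward the north-west.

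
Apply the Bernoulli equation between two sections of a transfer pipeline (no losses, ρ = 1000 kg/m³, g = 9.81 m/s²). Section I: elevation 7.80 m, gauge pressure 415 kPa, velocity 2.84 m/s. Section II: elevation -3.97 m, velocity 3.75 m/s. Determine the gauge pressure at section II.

P₂ ≈ 527 kPa

Pressure head at I: ψ₁ = P₁/(ρg) = 415×1000 / (1000 × 9.81) = 42.30 m.
Velocity heads: v₁²/2g = 2.84²/19.62 = 0.411 m; v₂²/2g = 3.75²/19.62 = 0.717 m.
Total head H = z₁ + ψ₁ + v₁²/2g = 7.80 + 42.30 + 0.411 = 50.51 m.
ψ₂ = H − z₂ − v₂²/2g = 50.51 − (-3.97) − 0.717 = 53.76 m.
P₂ = ρgψ₂ = 1000 × 9.81 × 53.76 ≈ 527 kPa.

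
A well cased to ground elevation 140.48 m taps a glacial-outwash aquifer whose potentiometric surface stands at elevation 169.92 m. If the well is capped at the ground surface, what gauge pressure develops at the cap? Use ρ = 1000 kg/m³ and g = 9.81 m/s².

Head above the cap: Δh = 169.92 − 140.48 = 29.44 m.
P = ρgΔh = 1000 × 9.81 × 29.44 = 288806 Pa ≈ 289 kPa.

P ≈ 289 kPa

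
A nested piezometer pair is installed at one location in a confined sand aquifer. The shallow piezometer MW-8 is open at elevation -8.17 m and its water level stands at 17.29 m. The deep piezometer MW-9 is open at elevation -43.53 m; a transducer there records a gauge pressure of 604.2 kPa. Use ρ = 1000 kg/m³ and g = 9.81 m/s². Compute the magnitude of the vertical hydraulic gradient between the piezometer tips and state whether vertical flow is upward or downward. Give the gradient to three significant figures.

Total head at MW-8: h = 17.29 m (water level in the standpipe).
Pressure head at MW-9: ψ = P/(ρg) = 604.2×1000 / (1000 × 9.81) = 61.59 m.
Total head at MW-9: h = z + ψ = -43.53 + 61.59 = 18.06 m.
Δh = h(MW-8) − h(MW-9) = 17.29 − 18.06 = -0.77 m.
Vertical separation Δz = -8.17 − (-43.53) = 35.36 m.
|i_v| = |Δh| / Δz = 0.77 / 35.36 = 0.0218.
Head is higher in the deep piezometer, so vertical flow is upward (discharge condition).

|i_v| ≈ 0.0218; vertical flow is upward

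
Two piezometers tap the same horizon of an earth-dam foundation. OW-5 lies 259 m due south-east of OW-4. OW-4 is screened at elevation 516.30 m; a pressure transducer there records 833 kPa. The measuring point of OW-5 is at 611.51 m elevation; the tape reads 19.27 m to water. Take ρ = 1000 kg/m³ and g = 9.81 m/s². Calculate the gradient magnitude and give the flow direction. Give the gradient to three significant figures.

i ≈ 0.0346; groundwater flows toward the south-east

Pressure head at OW-4: ψ = P/(ρg) = 833×1000 / (1000 × 9.81) = 84.91 m.
Total head at OW-4: h = z + ψ = 516.30 + 84.91 = 601.21 m.
Total head at OW-5: h = 611.51 − 19.27 = 592.24 m.
Head difference: h(OW-4) − h(OW-5) = 601.21 − 592.24 = 8.97 m.
Hydraulic gradient: i = |Δh| / L = 8.97 / 259 = 0.0346.
Flow is from higher to lower head: from OW-4 toward OW-5, i.e. toward the south-east.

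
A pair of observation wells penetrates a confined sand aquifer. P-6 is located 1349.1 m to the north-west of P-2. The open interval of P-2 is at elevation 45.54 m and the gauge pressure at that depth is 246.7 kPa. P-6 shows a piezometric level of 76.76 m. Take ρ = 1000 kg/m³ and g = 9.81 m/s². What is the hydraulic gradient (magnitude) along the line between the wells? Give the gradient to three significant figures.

Pressure head at P-2: ψ = P/(ρg) = 246.7×1000 / (1000 × 9.81) = 25.15 m.
Total head at P-2: h = z + ψ = 45.54 + 25.15 = 70.69 m.
Total head at P-6: h = 76.76 m (water level in the piezometer is the total head).
Head difference: h(P-2) − h(P-6) = 70.69 − 76.76 = -6.07 m.
Hydraulic gradient: i = |Δh| / L = 6.07 / 1349.1 = 0.00450.

i ≈ 0.00450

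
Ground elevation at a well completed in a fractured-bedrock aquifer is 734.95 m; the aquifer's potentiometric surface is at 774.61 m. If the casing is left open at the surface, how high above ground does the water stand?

≈ 39.66 m above ground

Water rises to the potentiometric surface, so the rise above ground = 774.61 − 734.95 = 39.66 m.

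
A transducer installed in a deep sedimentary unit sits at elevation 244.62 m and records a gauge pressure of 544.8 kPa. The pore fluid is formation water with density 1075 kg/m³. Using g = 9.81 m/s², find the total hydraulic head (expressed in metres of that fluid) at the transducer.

h ≈ 296.28 m

ψ = P/(ρg) = 544.8×1000 / (1075 × 9.81) = 51.66 m.
h = z + ψ = 244.62 + 51.66 = 296.28 m.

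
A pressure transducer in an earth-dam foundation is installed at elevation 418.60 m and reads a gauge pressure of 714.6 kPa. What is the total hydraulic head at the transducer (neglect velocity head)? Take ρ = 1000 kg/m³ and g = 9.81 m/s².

ψ = P/(ρg) = 714.6×1000 / (1000 × 9.81) = 72.84 m.
h = z + ψ = 418.60 + 72.84 = 491.44 m.

h ≈ 491.44 m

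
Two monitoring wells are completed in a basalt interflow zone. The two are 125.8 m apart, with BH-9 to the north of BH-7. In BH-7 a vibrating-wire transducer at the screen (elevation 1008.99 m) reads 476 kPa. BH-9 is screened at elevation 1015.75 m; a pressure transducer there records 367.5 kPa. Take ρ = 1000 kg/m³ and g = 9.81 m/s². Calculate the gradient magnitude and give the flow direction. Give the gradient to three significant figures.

i ≈ 0.0342; groundwater flows toward the north

Pressure head at BH-7: ψ = P/(ρg) = 476×1000 / (1000 × 9.81) = 48.52 m.
Total head at BH-7: h = z + ψ = 1008.99 + 48.52 = 1057.51 m.
Pressure head at BH-9: ψ = P/(ρg) = 367.5×1000 / (1000 × 9.81) = 37.46 m.
Total head at BH-9: h = z + ψ = 1015.75 + 37.46 = 1053.21 m.
Head difference: h(BH-7) − h(BH-9) = 1057.51 − 1053.21 = 4.30 m.
Hydraulic gradient: i = |Δh| / L = 4.30 / 125.8 = 0.0342.
Flow is from higher to lower head: from BH-7 toward BH-9, i.e. toward the north.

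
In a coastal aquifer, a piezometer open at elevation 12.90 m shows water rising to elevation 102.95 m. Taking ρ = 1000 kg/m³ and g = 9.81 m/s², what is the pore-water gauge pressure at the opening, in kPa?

Pressure head ψ = h − z = 102.95 − 12.90 = 90.05 m.
P = ρgψ = 1000 × 9.81 × 90.05 = 883390 Pa ≈ 883 kPa.

P ≈ 883 kPa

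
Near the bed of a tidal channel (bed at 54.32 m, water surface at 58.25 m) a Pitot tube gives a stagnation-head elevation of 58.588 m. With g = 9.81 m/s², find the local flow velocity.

v ≈ 2.58 m/s

Near the bed, under hydrostatic conditions, the piezometric head (z + ψ) equals the free-surface elevation, 58.25 m.
Velocity head = total − piezometric = 58.588 − 58.25 = 0.338 m.
v = √(2g·h_v) = √(2 × 9.81 × 0.338) = 2.58 m/s.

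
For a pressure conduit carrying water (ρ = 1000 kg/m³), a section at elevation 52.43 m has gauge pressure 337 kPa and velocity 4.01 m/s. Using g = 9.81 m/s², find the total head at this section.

Pressure head ψ = P/(ρg) = 337×1000 / (1000 × 9.81) = 34.35 m.
Velocity head = v²/(2g) = 4.01² / (2 × 9.81) = 0.820 m.
h = z + ψ + v²/(2g) = 52.43 + 34.35 + 0.820 = 87.60 m.

h ≈ 87.60 m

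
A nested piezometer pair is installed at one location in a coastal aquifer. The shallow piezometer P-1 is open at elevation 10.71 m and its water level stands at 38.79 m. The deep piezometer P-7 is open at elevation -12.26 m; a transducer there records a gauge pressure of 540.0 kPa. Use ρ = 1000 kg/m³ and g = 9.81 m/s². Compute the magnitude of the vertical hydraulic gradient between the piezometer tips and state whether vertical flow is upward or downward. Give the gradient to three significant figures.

|i_v| ≈ 0.174; vertical flow is upward

Total head at P-1: h = 38.79 m (water level in the standpipe).
Pressure head at P-7: ψ = P/(ρg) = 540.0×1000 / (1000 × 9.81) = 55.05 m.
Total head at P-7: h = z + ψ = -12.26 + 55.05 = 42.79 m.
Δh = h(P-1) − h(P-7) = 38.79 − 42.79 = -4.00 m.
Vertical separation Δz = 10.71 − (-12.26) = 22.97 m.
|i_v| = |Δh| / Δz = 4.00 / 22.97 = 0.174.
Head is higher in the deep piezometer, so vertical flow is upward (discharge condition).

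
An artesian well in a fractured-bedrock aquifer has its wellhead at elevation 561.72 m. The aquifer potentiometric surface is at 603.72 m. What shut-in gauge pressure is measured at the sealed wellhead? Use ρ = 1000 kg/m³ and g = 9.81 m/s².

P ≈ 412 kPa

Head above the cap: Δh = 603.72 − 561.72 = 42.00 m.
P = ρgΔh = 1000 × 9.81 × 42.00 = 412020 Pa ≈ 412 kPa.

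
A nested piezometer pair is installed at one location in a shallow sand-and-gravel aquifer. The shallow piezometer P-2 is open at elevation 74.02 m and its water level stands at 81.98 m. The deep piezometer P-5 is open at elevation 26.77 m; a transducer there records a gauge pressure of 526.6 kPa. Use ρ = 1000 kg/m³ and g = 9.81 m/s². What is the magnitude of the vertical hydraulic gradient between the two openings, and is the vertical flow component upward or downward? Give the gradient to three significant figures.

Total head at P-2: h = 81.98 m (water level in the standpipe).
Pressure head at P-5: ψ = P/(ρg) = 526.6×1000 / (1000 × 9.81) = 53.68 m.
Total head at P-5: h = z + ψ = 26.77 + 53.68 = 80.45 m.
Δh = h(P-2) − h(P-5) = 81.98 − 80.45 = 1.53 m.
Vertical separation Δz = 74.02 − 26.77 = 47.25 m.
|i_v| = |Δh| / Δz = 1.53 / 47.25 = 0.0324.
Head is higher in the shallow piezometer, so vertical flow is downward (recharge condition).

|i_v| ≈ 0.0324; vertical flow is downward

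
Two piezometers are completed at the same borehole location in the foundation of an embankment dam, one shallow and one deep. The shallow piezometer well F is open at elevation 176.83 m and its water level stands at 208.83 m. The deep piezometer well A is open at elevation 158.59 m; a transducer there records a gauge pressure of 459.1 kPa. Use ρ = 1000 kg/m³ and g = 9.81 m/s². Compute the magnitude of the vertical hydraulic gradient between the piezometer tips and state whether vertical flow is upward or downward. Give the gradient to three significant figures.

Total head at well F: h = 208.83 m (water level in the standpipe).
Pressure head at well A: ψ = P/(ρg) = 459.1×1000 / (1000 × 9.81) = 46.80 m.
Total head at well A: h = z + ψ = 158.59 + 46.80 = 205.39 m.
Δh = h(well F) − h(well A) = 208.83 − 205.39 = 3.44 m.
Vertical separation Δz = 176.83 − 158.59 = 18.24 m.
|i_v| = |Δh| / Δz = 3.44 / 18.24 = 0.189.
Head is higher in the shallow piezometer, so vertical flow is downward (recharge condition).

|i_v| ≈ 0.189; vertical flow is downward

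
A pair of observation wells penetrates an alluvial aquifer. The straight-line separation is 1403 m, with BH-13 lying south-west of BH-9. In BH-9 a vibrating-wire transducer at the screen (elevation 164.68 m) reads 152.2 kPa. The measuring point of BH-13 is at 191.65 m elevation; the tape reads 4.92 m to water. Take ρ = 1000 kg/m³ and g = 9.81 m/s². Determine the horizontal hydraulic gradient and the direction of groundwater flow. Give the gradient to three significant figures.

i ≈ 0.00466; groundwater flows toward the north-east

Pressure head at BH-9: ψ = P/(ρg) = 152.2×1000 / (1000 × 9.81) = 15.51 m.
Total head at BH-9: h = z + ψ = 164.68 + 15.51 = 180.19 m.
Total head at BH-13: h = 191.65 − 4.92 = 186.73 m.
Head difference: h(BH-9) − h(BH-13) = 180.19 − 186.73 = -6.54 m.
Hydraulic gradient: i = |Δh| / L = 6.54 / 1403 = 0.00466.
Flow is from higher to lower head: from BH-13 toward BH-9, i.e. toward the north-east.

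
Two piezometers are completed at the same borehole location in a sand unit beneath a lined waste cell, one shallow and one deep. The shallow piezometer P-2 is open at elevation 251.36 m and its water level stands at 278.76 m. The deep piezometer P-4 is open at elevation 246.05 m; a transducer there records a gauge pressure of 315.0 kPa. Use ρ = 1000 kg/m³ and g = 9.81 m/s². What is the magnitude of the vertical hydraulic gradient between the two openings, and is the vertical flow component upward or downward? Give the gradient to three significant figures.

Total head at P-2: h = 278.76 m (water level in the standpipe).
Pressure head at P-4: ψ = P/(ρg) = 315.0×1000 / (1000 × 9.81) = 32.11 m.
Total head at P-4: h = z + ψ = 246.05 + 32.11 = 278.16 m.
Δh = h(P-2) − h(P-4) = 278.76 − 278.16 = 0.60 m.
Vertical separation Δz = 251.36 − 246.05 = 5.31 m.
|i_v| = |Δh| / Δz = 0.60 / 5.31 = 0.113.
Head is higher in the shallow piezometer, so vertical flow is downward (recharge condition).

|i_v| ≈ 0.113; vertical flow is downward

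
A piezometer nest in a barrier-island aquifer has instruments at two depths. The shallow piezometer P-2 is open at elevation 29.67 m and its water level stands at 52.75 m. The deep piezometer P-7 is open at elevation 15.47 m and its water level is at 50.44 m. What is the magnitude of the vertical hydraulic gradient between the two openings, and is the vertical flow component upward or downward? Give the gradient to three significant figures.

|i_v| ≈ 0.163; vertical flow is downward

Total head at P-2: h = 52.75 m (water level in the standpipe).
Total head at P-7: h = 50.44 m.
Δh = h(P-2) − h(P-7) = 52.75 − 50.44 = 2.31 m.
Vertical separation Δz = 29.67 − 15.47 = 14.20 m.
|i_v| = |Δh| / Δz = 2.31 / 14.20 = 0.163.
Head is higher in the shallow piezometer, so vertical flow is downward (recharge condition).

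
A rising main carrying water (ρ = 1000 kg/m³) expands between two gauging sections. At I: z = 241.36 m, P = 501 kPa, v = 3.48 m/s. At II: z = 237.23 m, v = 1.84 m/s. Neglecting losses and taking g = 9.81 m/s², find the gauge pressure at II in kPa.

P₂ ≈ 546 kPa

Pressure head at I: ψ₁ = P₁/(ρg) = 501×1000 / (1000 × 9.81) = 51.07 m.
Velocity heads: v₁²/2g = 3.48²/19.62 = 0.617 m; v₂²/2g = 1.84²/19.62 = 0.173 m.
Total head H = z₁ + ψ₁ + v₁²/2g = 241.36 + 51.07 + 0.617 = 293.05 m.
ψ₂ = H − z₂ − v₂²/2g = 293.05 − 237.23 − 0.173 = 55.65 m.
P₂ = ρgψ₂ = 1000 × 9.81 × 55.65 ≈ 546 kPa.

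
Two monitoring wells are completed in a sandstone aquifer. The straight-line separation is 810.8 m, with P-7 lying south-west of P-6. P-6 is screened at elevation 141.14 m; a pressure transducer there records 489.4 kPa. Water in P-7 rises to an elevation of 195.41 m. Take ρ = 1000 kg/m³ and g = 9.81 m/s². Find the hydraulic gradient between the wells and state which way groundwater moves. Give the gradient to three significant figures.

i ≈ 0.00540; groundwater flows toward the north-east

Pressure head at P-6: ψ = P/(ρg) = 489.4×1000 / (1000 × 9.81) = 49.89 m.
Total head at P-6: h = z + ψ = 141.14 + 49.89 = 191.03 m.
Total head at P-7: h = 195.41 m (water level in the piezometer is the total head).
Head difference: h(P-6) − h(P-7) = 191.03 − 195.41 = -4.38 m.
Hydraulic gradient: i = |Δh| / L = 4.38 / 810.8 = 0.00540.
Flow is from higher to lower head: from P-7 toward P-6, i.e. toward the north-east.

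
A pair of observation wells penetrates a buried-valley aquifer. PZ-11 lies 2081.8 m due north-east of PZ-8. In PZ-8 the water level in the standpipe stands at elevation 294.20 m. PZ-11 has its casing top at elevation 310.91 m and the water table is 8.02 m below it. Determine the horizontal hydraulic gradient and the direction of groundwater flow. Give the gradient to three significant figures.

Total head at PZ-8: h = 294.20 m (water level in the piezometer is the total head).
Total head at PZ-11: h = 310.91 − 8.02 = 302.89 m.
Head difference: h(PZ-8) − h(PZ-11) = 294.20 − 302.89 = -8.69 m.
Hydraulic gradient: i = |Δh| / L = 8.69 / 2081.8 = 0.00417.
Flow is from higher to lower head: from PZ-11 toward PZ-8, i.e. toward the south-west.

i ≈ 0.00417; groundwater flows toward the south-west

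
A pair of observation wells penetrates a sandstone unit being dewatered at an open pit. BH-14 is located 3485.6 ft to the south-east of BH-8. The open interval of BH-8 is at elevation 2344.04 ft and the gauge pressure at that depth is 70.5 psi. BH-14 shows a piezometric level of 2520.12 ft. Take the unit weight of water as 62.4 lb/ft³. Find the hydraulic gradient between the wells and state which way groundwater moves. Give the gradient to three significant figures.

Pressure head at BH-8: ψ = 144·P/γ = 144 × 70.5 / 62.4 = 162.69 ft.
Total head at BH-8: h = z + ψ = 2344.04 + 162.69 = 2506.73 ft.
Total head at BH-14: h = 2520.12 ft (water level in the piezometer is the total head).
Head difference: h(BH-8) − h(BH-14) = 2506.73 − 2520.12 = -13.39 ft.
Hydraulic gradient: i = |Δh| / L = 13.39 / 3485.6 = 0.00384.
Flow is from higher to lower head: from BH-14 toward BH-8, i.e. toward the north-west.

i ≈ 0.00384; groundwater flows toward the north-west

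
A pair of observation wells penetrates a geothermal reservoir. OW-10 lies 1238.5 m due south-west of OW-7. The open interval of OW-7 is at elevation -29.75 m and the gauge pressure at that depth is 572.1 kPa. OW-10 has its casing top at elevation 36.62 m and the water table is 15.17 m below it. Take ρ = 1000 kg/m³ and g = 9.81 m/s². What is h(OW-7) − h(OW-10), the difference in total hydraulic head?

Δh ≈ 7.12 m

Pressure head at OW-7: ψ = P/(ρg) = 572.1×1000 / (1000 × 9.81) = 58.32 m.
Total head at OW-7: h = z + ψ = -29.75 + 58.32 = 28.57 m.
Total head at OW-10: h = 36.62 − 15.17 = 21.45 m.
Head difference: h(OW-7) − h(OW-10) = 28.57 − 21.45 = 7.12 m.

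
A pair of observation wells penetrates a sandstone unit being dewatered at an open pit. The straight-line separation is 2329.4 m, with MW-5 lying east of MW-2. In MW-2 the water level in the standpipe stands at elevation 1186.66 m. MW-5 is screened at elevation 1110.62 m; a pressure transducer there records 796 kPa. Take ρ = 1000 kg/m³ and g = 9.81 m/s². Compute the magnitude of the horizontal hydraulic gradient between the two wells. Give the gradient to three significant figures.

i ≈ 0.00219

Total head at MW-2: h = 1186.66 m (water level in the piezometer is the total head).
Pressure head at MW-5: ψ = P/(ρg) = 796×1000 / (1000 × 9.81) = 81.14 m.
Total head at MW-5: h = z + ψ = 1110.62 + 81.14 = 1191.76 m.
Head difference: h(MW-2) − h(MW-5) = 1186.66 − 1191.76 = -5.10 m.
Hydraulic gradient: i = |Δh| / L = 5.10 / 2329.4 = 0.00219.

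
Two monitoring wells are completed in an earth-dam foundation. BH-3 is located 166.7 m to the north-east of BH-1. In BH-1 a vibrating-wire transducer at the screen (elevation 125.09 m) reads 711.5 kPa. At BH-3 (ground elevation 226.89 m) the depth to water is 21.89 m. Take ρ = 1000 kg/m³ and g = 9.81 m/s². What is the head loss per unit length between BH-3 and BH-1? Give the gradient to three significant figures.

Pressure head at BH-1: ψ = P/(ρg) = 711.5×1000 / (1000 × 9.81) = 72.53 m.
Total head at BH-1: h = z + ψ = 125.09 + 72.53 = 197.62 m.
Total head at BH-3: h = 226.89 − 21.89 = 205.00 m.
Head difference: h(BH-1) − h(BH-3) = 197.62 − 205.00 = -7.38 m.
Hydraulic gradient: i = |Δh| / L = 7.38 / 166.7 = 0.0443.

i ≈ 0.0443 m/m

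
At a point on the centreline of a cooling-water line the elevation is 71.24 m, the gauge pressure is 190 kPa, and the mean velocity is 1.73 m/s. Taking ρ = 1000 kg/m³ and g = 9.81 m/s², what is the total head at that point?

h ≈ 90.76 m

Pressure head ψ = P/(ρg) = 190×1000 / (1000 × 9.81) = 19.37 m.
Velocity head = v²/(2g) = 1.73² / (2 × 9.81) = 0.153 m.
h = z + ψ + v²/(2g) = 71.24 + 19.37 + 0.153 = 90.76 m.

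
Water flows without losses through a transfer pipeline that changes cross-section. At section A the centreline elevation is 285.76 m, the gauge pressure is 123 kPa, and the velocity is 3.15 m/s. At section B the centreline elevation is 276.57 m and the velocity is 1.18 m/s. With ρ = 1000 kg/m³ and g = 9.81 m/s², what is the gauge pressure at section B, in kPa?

P₂ ≈ 217 kPa

Pressure head at A: ψ₁ = P₁/(ρg) = 123×1000 / (1000 × 9.81) = 12.54 m.
Velocity heads: v₁²/2g = 3.15²/19.62 = 0.506 m; v₂²/2g = 1.18²/19.62 = 0.071 m.
Total head H = z₁ + ψ₁ + v₁²/2g = 285.76 + 12.54 + 0.506 = 298.81 m.
ψ₂ = H − z₂ − v₂²/2g = 298.81 − 276.57 − 0.071 = 22.17 m.
P₂ = ρgψ₂ = 1000 × 9.81 × 22.17 ≈ 217 kPa.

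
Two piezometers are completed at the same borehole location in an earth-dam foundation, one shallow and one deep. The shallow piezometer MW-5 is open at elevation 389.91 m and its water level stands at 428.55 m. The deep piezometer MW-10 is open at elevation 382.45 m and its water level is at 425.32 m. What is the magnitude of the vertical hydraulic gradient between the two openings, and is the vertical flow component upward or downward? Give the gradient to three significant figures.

|i_v| ≈ 0.433; vertical flow is downward

Total head at MW-5: h = 428.55 m (water level in the standpipe).
Total head at MW-10: h = 425.32 m.
Δh = h(MW-5) − h(MW-10) = 428.55 − 425.32 = 3.23 m.
Vertical separation Δz = 389.91 − 382.45 = 7.46 m.
|i_v| = |Δh| / Δz = 3.23 / 7.46 = 0.433.
Head is higher in the shallow piezometer, so vertical flow is downward (recharge condition).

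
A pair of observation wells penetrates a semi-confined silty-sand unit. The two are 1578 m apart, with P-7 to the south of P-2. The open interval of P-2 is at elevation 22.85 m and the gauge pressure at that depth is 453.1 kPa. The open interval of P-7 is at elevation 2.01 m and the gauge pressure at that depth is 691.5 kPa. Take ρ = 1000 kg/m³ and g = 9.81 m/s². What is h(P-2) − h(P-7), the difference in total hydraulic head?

Pressure head at P-2: ψ = P/(ρg) = 453.1×1000 / (1000 × 9.81) = 46.19 m.
Total head at P-2: h = z + ψ = 22.85 + 46.19 = 69.04 m.
Pressure head at P-7: ψ = P/(ρg) = 691.5×1000 / (1000 × 9.81) = 70.49 m.
Total head at P-7: h = z + ψ = 2.01 + 70.49 = 72.50 m.
Head difference: h(P-2) − h(P-7) = 69.04 − 72.50 = -3.46 m.

Δh ≈ -3.46 m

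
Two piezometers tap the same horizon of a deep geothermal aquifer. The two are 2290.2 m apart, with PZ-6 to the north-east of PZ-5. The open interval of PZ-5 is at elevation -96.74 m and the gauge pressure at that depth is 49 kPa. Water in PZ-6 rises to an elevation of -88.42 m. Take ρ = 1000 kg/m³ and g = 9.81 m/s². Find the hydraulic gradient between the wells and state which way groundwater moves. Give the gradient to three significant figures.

i ≈ 0.00145; groundwater flows toward the south-west

Pressure head at PZ-5: ψ = P/(ρg) = 49×1000 / (1000 × 9.81) = 4.99 m.
Total head at PZ-5: h = z + ψ = -96.74 + 4.99 = -91.75 m.
Total head at PZ-6: h = -88.42 m (water level in the piezometer is the total head).
Head difference: h(PZ-5) − h(PZ-6) = -91.75 − (-88.42) = -3.33 m.
Hydraulic gradient: i = |Δh| / L = 3.33 / 2290.2 = 0.00145.
Flow is from higher to lower head: from PZ-6 toward PZ-5, i.e. toward the south-west.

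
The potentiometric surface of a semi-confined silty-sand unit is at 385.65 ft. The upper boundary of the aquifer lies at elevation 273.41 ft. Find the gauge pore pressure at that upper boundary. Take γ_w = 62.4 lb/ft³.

Pressure head at the aquifer top: ψ = h − z = 385.65 − 273.41 = 112.24 ft.
P = γψ/144 = 62.4 × 112.24 / 144 = 48.6 psi.

P ≈ 48.6 psi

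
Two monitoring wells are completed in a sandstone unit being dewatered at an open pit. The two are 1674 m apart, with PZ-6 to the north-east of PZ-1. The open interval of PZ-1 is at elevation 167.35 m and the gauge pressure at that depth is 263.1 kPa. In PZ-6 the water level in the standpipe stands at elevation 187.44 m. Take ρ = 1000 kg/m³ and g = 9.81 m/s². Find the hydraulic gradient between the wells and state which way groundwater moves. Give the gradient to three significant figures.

Pressure head at PZ-1: ψ = P/(ρg) = 263.1×1000 / (1000 × 9.81) = 26.82 m.
Total head at PZ-1: h = z + ψ = 167.35 + 26.82 = 194.17 m.
Total head at PZ-6: h = 187.44 m (water level in the piezometer is the total head).
Head difference: h(PZ-1) − h(PZ-6) = 194.17 − 187.44 = 6.73 m.
Hydraulic gradient: i = |Δh| / L = 6.73 / 1674 = 0.00402.
Flow is from higher to lower head: from PZ-1 toward PZ-6, i.e. toward the north-east.

i ≈ 0.00402; groundwater flows toward the north-east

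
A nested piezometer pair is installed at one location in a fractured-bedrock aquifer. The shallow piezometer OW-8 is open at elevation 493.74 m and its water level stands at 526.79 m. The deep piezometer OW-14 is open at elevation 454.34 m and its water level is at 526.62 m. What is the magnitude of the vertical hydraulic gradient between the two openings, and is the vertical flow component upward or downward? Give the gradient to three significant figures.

Total head at OW-8: h = 526.79 m (water level in the standpipe).
Total head at OW-14: h = 526.62 m.
Δh = h(OW-8) − h(OW-14) = 526.79 − 526.62 = 0.17 m.
Vertical separation Δz = 493.74 − 454.34 = 39.40 m.
|i_v| = |Δh| / Δz = 0.17 / 39.40 = 0.00431.
Head is higher in the shallow piezometer, so vertical flow is downward (recharge condition).

|i_v| ≈ 0.00431; vertical flow is downward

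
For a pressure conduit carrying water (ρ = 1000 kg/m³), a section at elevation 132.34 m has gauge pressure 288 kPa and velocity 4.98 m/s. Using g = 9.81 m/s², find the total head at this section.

h ≈ 162.96 m

Pressure head ψ = P/(ρg) = 288×1000 / (1000 × 9.81) = 29.36 m.
Velocity head = v²/(2g) = 4.98² / (2 × 9.81) = 1.264 m.
h = z + ψ + v²/(2g) = 132.34 + 29.36 + 1.264 = 162.96 m.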